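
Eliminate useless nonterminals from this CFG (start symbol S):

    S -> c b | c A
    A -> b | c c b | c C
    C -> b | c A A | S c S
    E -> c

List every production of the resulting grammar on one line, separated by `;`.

S -> c b | c A; A -> b | c c b | c C; C -> b | c A A | S c S

Generating nonterminals: {A, C, E, S}.
Reachable from S after that: {A, C, S}.
Removed useless symbols: {E} and every production mentioning them.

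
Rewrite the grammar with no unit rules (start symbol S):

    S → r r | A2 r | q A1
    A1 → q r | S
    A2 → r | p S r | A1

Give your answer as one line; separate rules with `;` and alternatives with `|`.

S → r r | A2 r | q A1; A1 → q r | r r | A2 r | q A1; A2 → r | p S r | q r | r r | A2 r | q A1

Unit pairs: A1 ⇒* {S}; A2 ⇒* {A1, S}.
Replace each nonterminal's rules with the union of the non-unit rules of every nonterminal it unit-derives.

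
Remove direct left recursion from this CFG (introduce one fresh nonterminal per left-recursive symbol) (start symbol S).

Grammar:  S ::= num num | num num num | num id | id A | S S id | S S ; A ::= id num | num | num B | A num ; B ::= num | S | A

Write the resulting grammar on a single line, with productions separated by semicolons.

Left recursion appears on S, A.
For S: α = {S id, S}, β = {num num, num num num, num id, id A}. Rewrite as S → β S' and S' → α S' | ε.
For A: α = {num}, β = {id num, num, num B}. Rewrite as A → β A' and A' → α A' | ε.

S ::= num num S' | num num num S' | num id S' | id A S'; A ::= id num A' | num A' | num B A'; B ::= num | S | A; S' ::= S id S' | S S' | ε; A' ::= num A' | ε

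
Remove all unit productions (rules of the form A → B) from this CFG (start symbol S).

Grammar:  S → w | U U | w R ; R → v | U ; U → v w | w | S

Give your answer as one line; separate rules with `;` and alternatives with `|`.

Unit pairs: R ⇒* {S, U}; U ⇒* {S}.
For every A with A ⇒* B via unit rules, add B's non-unit alternatives to A; then delete every rule of the form X → Y.

S → w | U U | w R; R → v w | w | U U | w R | v; U → v w | w | U U | w R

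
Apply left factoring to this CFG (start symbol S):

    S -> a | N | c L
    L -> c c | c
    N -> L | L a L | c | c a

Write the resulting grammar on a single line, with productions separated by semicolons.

L has alternatives sharing prefix 'c': factor to L → c L' with L' → c | ε.
N has alternatives sharing prefix 'L': factor to N → L N' with N' → ε | a L.
N has alternatives sharing prefix 'c': factor to N → c N'' with N'' → ε | a.

S -> a | N | c L; L -> c L'; N -> L N' | c N''; L' -> c | ε; N' -> ε | a L; N'' -> ε | a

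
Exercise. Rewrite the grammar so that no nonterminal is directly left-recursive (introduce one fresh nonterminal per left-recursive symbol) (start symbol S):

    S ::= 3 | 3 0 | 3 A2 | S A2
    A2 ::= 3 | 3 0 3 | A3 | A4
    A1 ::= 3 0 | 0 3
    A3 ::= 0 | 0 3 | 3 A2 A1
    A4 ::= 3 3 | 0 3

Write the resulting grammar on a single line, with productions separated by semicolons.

Left recursion appears on S.
For S: α = {A2}, β = {3, 3 0, 3 A2}. Rewrite as S → β S' and S' → α S' | ε.

S ::= 3 S' | 3 0 S' | 3 A2 S'; A2 ::= 3 | 3 0 3 | A3 | A4; A1 ::= 3 0 | 0 3; A3 ::= 0 | 0 3 | 3 A2 A1; A4 ::= 3 3 | 0 3; S' ::= A2 S' | eps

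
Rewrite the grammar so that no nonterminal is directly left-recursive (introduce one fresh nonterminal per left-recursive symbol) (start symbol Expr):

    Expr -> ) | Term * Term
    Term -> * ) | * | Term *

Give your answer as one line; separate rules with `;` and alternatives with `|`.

Left recursion appears on Term.
For Term: α = {*}, β = {* ), *}. Rewrite as Term → β Term1 and Term1 → α Term1 | ε.

Expr -> ) | Term * Term; Term -> * ) Term1 | * Term1; Term1 -> * Term1 | ε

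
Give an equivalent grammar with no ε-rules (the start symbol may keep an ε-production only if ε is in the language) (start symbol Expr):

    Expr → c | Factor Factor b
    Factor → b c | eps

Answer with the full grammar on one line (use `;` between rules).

The nullable symbols are {Factor}.
ε ∉ L(G), so no ε-production is kept.
Expand every rule over subsets of its nullable positions: Expr → Factor Factor b gives Factor Factor b | Factor b | b.

Expr → c | Factor Factor b | Factor b | b; Factor → b c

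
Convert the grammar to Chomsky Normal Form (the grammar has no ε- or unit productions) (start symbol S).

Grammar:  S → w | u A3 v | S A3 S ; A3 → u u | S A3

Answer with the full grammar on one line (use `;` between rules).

S → w | X1 Y1 | S Y2; A3 → X1 X1 | S A3; X1 → u; X2 → v; Y1 → A3 X2; Y2 → A3 S

Introduce a nonterminal for each terminal appearing in a rule of length ≥ 2: X1 → u, X2 → v.
Binarize each right-hand side of length ≥ 3 by chaining fresh nonterminals (Y1, Y2, …): affected rules were S → X1 A3 X2; S → S A3 S.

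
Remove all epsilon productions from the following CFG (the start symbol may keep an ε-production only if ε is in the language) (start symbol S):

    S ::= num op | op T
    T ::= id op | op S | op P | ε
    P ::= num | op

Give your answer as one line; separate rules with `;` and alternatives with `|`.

S ::= num op | op T | op; T ::= id op | op S | op P; P ::= num | op

The nullable symbols are {T}.
ε ∉ L(G), so no ε-production is kept.
Expand every rule over subsets of its nullable positions: S → op T gives op T | op.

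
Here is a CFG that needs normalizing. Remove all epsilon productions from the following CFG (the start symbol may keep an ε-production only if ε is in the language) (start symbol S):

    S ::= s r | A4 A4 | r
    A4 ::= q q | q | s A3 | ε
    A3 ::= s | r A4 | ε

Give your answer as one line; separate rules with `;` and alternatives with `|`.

S ::= s r | A4 A4 | A4 | r | ε; A4 ::= q q | q | s A3 | s; A3 ::= s | r A4 | r

Nullable set = {A3, A4, S}.
ε ∈ L(G) since S is nullable, so keep S → ε.
Add the nullable-subset variants: S → A4 A4 gives A4 A4 | A4. A4 → s A3 gives s A3 | s. A3 → r A4 gives r A4 | r.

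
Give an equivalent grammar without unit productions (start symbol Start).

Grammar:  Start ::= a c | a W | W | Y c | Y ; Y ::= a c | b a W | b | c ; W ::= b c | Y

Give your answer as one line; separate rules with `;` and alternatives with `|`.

Start ::= a c | a W | Y c | b a W | b | c | b c; Y ::= a c | b a W | b | c; W ::= a c | b a W | b | c | b c

Unit pairs: Start ⇒* {W, Y}; W ⇒* {Y}.
Replace each nonterminal's rules with the union of the non-unit rules of every nonterminal it unit-derives.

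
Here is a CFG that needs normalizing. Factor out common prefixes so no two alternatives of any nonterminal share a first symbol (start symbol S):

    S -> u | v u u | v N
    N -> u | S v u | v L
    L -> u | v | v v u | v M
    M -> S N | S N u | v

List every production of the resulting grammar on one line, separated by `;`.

S -> u | v S'; N -> u | S v u | v L; L -> u | v L'; M -> v | S N M'; S' -> u u | N; L' -> ε | v u | M; M' -> ε | u

S has alternatives sharing prefix 'v': factor to S → v S' with S' → u u | N.
L has alternatives sharing prefix 'v': factor to L → v L' with L' → ε | v u | M.
M has alternatives sharing prefix 'S N': factor to M → S N M' with M' → ε | u.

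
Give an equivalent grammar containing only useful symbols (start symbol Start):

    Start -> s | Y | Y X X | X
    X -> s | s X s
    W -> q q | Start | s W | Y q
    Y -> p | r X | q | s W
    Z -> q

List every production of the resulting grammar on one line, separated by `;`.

Generating nonterminals: {Start, W, X, Y, Z}.
Reachable from Start after that: {Start, W, X, Y}.
Removed useless symbols: {Z} and every production mentioning them.

Start -> s | Y | Y X X | X; X -> s | s X s; W -> q q | Start | s W | Y q; Y -> p | r X | q | s W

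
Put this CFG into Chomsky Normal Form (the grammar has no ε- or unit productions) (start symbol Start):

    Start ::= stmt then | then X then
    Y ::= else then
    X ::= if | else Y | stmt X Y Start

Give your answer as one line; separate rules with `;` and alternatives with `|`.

Introduce a nonterminal for each terminal appearing in a rule of length ≥ 2: X1 → stmt, X2 → then, X3 → else.
Binarize each right-hand side of length ≥ 3 by chaining fresh nonterminals (Y1, Y2, …): affected rules were Start → X2 X X2; X → X1 X Y Start.

Start ::= X1 X2 | X2 Y1; Y ::= X3 X2; X ::= if | X3 Y | X1 Y2; X1 ::= stmt; X2 ::= then; X3 ::= else; Y1 ::= X X2; Y2 ::= X Y3; Y3 ::= Y Start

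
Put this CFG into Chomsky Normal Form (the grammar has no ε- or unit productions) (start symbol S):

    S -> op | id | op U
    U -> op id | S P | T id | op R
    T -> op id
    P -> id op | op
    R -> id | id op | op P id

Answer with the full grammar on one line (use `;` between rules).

S -> op | id | X1 U; U -> X1 X2 | S P | T X2 | X1 R; T -> X1 X2; P -> X2 X1 | op; R -> id | X2 X1 | X1 Y1; X1 -> op; X2 -> id; Y1 -> P X2

Introduce a nonterminal for each terminal appearing in a rule of length ≥ 2: X1 → op, X2 → id.
Binarize each right-hand side of length ≥ 3 by chaining fresh nonterminals (Y1, Y2, …): affected rules were R → X1 P X2.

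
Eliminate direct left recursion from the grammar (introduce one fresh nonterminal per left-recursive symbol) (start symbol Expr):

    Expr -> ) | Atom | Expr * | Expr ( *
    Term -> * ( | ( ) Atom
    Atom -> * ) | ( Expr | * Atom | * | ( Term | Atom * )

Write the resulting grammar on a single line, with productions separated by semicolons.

Directly left-recursive nonterminals: Expr, Atom.
For Expr: α = {*, ( *}, β = {), Atom}. Rewrite as Expr → β Expr1 and Expr1 → α Expr1 | ε.
For Atom: α = {* )}, β = {* ), ( Expr, * Atom, *, ( Term}. Rewrite as Atom → β Atom1 and Atom1 → α Atom1 | ε.

Expr -> ) Expr1 | Atom Expr1; Term -> * ( | ( ) Atom; Atom -> * ) Atom1 | ( Expr Atom1 | * Atom Atom1 | * Atom1 | ( Term Atom1; Expr1 -> * Expr1 | ( * Expr1 | ε; Atom1 -> * ) Atom1 | ε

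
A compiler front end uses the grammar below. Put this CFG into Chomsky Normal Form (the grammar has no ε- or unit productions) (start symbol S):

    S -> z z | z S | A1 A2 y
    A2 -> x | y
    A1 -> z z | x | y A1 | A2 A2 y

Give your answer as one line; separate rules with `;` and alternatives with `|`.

Introduce a nonterminal for each terminal appearing in a rule of length ≥ 2: X1 → z, X2 → y.
Binarize each right-hand side of length ≥ 3 by chaining fresh nonterminals (Y1, Y2, …): affected rules were S → A1 A2 X2; A1 → A2 A2 X2.

S -> X1 X1 | X1 S | A1 Y1; A2 -> x | y; A1 -> X1 X1 | x | X2 A1 | A2 Y2; X1 -> z; X2 -> y; Y1 -> A2 X2; Y2 -> A2 X2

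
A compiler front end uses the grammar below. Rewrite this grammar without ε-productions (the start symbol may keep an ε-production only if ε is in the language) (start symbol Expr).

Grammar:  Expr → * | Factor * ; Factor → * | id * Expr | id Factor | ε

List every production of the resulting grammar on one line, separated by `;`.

Expr → * | Factor *; Factor → * | id * Expr | id Factor | id

The nullable symbols are {Factor}.
ε ∉ L(G), so no ε-production is kept.
Expand every rule over subsets of its nullable positions: Factor → id Factor gives id Factor | id.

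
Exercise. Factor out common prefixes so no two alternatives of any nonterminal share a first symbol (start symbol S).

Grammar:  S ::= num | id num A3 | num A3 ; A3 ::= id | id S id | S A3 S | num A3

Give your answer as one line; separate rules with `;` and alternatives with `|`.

S ::= id num A3 | num S'; A3 ::= S A3 S | num A3 | id A3'; S' ::= epsilon | A3; A3' ::= epsilon | S id

S has alternatives sharing prefix 'num': factor to S → num S' with S' → ε | A3.
A3 has alternatives sharing prefix 'id': factor to A3 → id A3' with A3' → ε | S id.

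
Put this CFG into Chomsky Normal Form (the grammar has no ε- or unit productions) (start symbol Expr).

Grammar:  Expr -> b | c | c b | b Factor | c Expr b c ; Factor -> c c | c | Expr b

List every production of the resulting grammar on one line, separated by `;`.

Expr -> b | c | X1 X2 | X2 Factor | X1 Y1; Factor -> X1 X1 | c | Expr X2; X1 -> c; X2 -> b; Y1 -> Expr Y2; Y2 -> X2 X1

Introduce a nonterminal for each terminal appearing in a rule of length ≥ 2: X1 → c, X2 → b.
Binarize each right-hand side of length ≥ 3 by chaining fresh nonterminals (Y1, Y2, …): affected rules were Expr → X1 Expr X2 X1.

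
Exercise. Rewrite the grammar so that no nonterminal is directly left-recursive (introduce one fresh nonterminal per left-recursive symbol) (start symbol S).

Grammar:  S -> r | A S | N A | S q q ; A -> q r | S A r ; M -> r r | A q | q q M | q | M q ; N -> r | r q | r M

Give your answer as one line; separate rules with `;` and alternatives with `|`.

S -> r S' | A S S' | N A S'; A -> q r | S A r; M -> r r M' | A q M' | q q M M' | q M'; N -> r | r q | r M; S' -> q q S' | ε; M' -> q M' | ε

Left recursion appears on S, M.
For S: α = {q q}, β = {r, A S, N A}. Rewrite as S → β S' and S' → α S' | ε.
For M: α = {q}, β = {r r, A q, q q M, q}. Rewrite as M → β M' and M' → α M' | ε.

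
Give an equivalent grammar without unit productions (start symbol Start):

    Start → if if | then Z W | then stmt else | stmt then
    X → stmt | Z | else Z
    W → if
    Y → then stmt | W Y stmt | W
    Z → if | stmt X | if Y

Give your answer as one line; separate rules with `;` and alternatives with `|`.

Unit pairs: X ⇒* {Z}; Y ⇒* {W}.
For each unit pair (A, B), copy every non-unit production of B to A, then drop all unit productions.

Start → if if | then Z W | then stmt else | stmt then; X → if | stmt X | if Y | stmt | else Z; W → if; Y → if | then stmt | W Y stmt; Z → if | stmt X | if Y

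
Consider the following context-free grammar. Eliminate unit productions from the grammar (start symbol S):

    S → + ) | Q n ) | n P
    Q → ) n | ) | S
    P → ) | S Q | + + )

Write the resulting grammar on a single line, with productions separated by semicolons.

S → + ) | Q n ) | n P; Q → + ) | Q n ) | n P | ) n | ); P → ) | S Q | + + )

Unit pairs: Q ⇒* {S}.
For each unit pair (A, B), copy every non-unit production of B to A, then drop all unit productions.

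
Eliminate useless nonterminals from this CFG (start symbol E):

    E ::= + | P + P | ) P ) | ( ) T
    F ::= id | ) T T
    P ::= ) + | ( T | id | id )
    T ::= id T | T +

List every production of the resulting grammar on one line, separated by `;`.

Generating nonterminals: {E, F, P}.
Reachable from E after that: {E, P}.
Removed useless symbols: {F, T} and every production mentioning them.

E ::= + | P + P | ) P ); P ::= ) + | id | id )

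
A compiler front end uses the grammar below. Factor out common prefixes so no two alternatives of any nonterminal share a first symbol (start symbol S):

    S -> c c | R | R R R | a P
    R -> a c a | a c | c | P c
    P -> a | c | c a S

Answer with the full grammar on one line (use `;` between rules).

S -> c c | a P | R S'; R -> c | P c | a c R'; P -> a | c P'; S' -> ε | R R; R' -> a | ε; P' -> ε | a S

S has alternatives sharing prefix 'R': factor to S → R S' with S' → ε | R R.
R has alternatives sharing prefix 'a c': factor to R → a c R' with R' → a | ε.
P has alternatives sharing prefix 'c': factor to P → c P' with P' → ε | a S.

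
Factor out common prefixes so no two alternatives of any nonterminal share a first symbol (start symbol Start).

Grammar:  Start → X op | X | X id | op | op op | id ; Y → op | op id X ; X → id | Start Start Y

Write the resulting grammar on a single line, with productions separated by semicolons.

Start has alternatives sharing prefix 'X': factor to Start → X Start1 with Start1 → op | ε | id.
Start has alternatives sharing prefix 'op': factor to Start → op Start2 with Start2 → ε | op.
Y has alternatives sharing prefix 'op': factor to Y → op Y1 with Y1 → ε | id X.

Start → id | X Start1 | op Start2; Y → op Y1; X → id | Start Start Y; Start1 → op | ε | id; Start2 → ε | op; Y1 → ε | id X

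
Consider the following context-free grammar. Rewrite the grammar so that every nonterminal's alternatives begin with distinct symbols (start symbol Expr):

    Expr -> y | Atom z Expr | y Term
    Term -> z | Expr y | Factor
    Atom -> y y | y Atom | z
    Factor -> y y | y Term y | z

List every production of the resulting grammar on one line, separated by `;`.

Expr has alternatives sharing prefix 'y': factor to Expr → y Expr1 with Expr1 → ε | Term.
Atom has alternatives sharing prefix 'y': factor to Atom → y Atom1 with Atom1 → y | Atom.
Factor has alternatives sharing prefix 'y': factor to Factor → y Factor1 with Factor1 → y | Term y.

Expr -> Atom z Expr | y Expr1; Term -> z | Expr y | Factor; Atom -> z | y Atom1; Factor -> z | y Factor1; Expr1 -> ε | Term; Atom1 -> y | Atom; Factor1 -> y | Term y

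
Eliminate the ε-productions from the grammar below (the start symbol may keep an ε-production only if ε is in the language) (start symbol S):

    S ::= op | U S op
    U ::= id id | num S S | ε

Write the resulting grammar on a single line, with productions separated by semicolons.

Nullable set = {U}.
ε ∉ L(G), so no ε-production is kept.
Add the nullable-subset variants: S → U S op gives U S op | S op.

S ::= op | U S op | S op; U ::= id id | num S S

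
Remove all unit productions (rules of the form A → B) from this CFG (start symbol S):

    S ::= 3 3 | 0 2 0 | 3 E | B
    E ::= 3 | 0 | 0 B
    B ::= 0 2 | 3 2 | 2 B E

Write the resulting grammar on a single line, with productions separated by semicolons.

Unit pairs: S ⇒* {B}.
For every A with A ⇒* B via unit rules, add B's non-unit alternatives to A; then delete every rule of the form X → Y.

S ::= 0 2 | 3 2 | 2 B E | 3 3 | 0 2 0 | 3 E; E ::= 3 | 0 | 0 B; B ::= 0 2 | 3 2 | 2 B E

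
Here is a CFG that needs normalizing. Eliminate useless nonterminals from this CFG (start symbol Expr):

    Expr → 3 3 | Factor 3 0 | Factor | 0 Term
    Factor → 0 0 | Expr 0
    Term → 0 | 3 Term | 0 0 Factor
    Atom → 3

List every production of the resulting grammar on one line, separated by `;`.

Generating nonterminals: {Atom, Expr, Factor, Term}.
Reachable from Expr after that: {Expr, Factor, Term}.
Removed useless symbols: {Atom} and every production mentioning them.

Expr → 3 3 | Factor 3 0 | Factor | 0 Term; Factor → 0 0 | Expr 0; Term → 0 | 3 Term | 0 0 Factor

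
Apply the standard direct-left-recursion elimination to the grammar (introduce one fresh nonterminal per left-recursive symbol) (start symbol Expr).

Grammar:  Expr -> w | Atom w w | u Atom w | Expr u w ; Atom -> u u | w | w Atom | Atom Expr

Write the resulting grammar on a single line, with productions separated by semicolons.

Expr -> w Expr1 | Atom w w Expr1 | u Atom w Expr1; Atom -> u u Atom1 | w Atom1 | w Atom Atom1; Expr1 -> u w Expr1 | ε; Atom1 -> Expr Atom1 | ε

Expr, Atom are directly left-recursive.
For Expr: α = {u w}, β = {w, Atom w w, u Atom w}. Rewrite as Expr → β Expr1 and Expr1 → α Expr1 | ε.
For Atom: α = {Expr}, β = {u u, w, w Atom}. Rewrite as Atom → β Atom1 and Atom1 → α Atom1 | ε.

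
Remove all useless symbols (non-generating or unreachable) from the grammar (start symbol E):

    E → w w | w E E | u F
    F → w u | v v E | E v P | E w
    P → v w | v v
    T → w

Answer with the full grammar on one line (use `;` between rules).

Generating nonterminals: {E, F, P, T}.
Reachable from E after that: {E, F, P}.
Removed useless symbols: {T} and every production mentioning them.

E → w w | w E E | u F; F → w u | v v E | E v P | E w; P → v w | v v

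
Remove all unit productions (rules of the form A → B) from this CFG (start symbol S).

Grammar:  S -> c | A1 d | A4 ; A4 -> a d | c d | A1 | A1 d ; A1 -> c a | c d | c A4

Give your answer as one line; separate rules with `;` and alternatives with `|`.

Unit pairs: A4 ⇒* {A1}; S ⇒* {A1, A4}.
For every A with A ⇒* B via unit rules, add B's non-unit alternatives to A; then delete every rule of the form X → Y.

S -> a d | c d | A1 d | c a | c A4 | c; A4 -> a d | c d | A1 d | c a | c A4; A1 -> c a | c d | c A4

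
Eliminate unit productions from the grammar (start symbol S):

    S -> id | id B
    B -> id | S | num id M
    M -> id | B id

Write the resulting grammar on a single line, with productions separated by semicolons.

Unit pairs: B ⇒* {S}.
For each unit pair (A, B), copy every non-unit production of B to A, then drop all unit productions.

S -> id | id B; B -> id | num id M | id B; M -> id | B id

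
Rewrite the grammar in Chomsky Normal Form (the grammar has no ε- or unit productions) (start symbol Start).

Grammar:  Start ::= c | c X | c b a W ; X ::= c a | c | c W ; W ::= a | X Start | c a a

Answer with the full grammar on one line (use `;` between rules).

Start ::= c | X1 X | X1 Y1; X ::= X1 X3 | c | X1 W; W ::= a | X Start | X1 Y3; X1 ::= c; X2 ::= b; X3 ::= a; Y1 ::= X2 Y2; Y2 ::= X3 W; Y3 ::= X3 X3

Introduce a nonterminal for each terminal appearing in a rule of length ≥ 2: X1 → c, X2 → b, X3 → a.
Binarize each right-hand side of length ≥ 3 by chaining fresh nonterminals (Y1, Y2, …): affected rules were Start → X1 X2 X3 W; W → X1 X3 X3.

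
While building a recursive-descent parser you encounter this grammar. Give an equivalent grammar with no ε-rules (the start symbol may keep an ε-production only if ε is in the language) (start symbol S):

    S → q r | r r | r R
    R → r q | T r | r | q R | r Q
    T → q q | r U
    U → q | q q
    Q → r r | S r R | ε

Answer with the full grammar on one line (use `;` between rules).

Nullable nonterminals: {Q}.
ε ∉ L(G), so no ε-production is kept.

S → q r | r r | r R; R → r q | T r | r | q R | r Q; T → q q | r U; U → q | q q; Q → r r | S r R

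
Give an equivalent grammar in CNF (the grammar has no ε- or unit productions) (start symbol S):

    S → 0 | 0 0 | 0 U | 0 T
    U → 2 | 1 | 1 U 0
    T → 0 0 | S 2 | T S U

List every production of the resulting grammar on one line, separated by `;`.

Introduce a nonterminal for each terminal appearing in a rule of length ≥ 2: X1 → 0, X2 → 1, X3 → 2.
Binarize each right-hand side of length ≥ 3 by chaining fresh nonterminals (Y1, Y2, …): affected rules were U → X2 U X1; T → T S U.

S → 0 | X1 X1 | X1 U | X1 T; U → 2 | 1 | X2 Y1; T → X1 X1 | S X3 | T Y2; X1 → 0; X2 → 1; X3 → 2; Y1 → U X1; Y2 → S U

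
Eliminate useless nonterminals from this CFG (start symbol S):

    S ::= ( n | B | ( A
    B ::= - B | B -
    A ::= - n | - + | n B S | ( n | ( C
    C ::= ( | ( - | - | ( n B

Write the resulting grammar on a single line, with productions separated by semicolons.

Generating nonterminals: {A, C, S}.
Reachable from S after that: {A, C, S}.
Removed useless symbols: {B} and every production mentioning them.

S ::= ( n | ( A; A ::= - n | - + | ( n | ( C; C ::= ( | ( - | -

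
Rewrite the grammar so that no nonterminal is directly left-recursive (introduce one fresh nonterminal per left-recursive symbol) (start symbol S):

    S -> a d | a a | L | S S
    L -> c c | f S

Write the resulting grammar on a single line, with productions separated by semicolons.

S -> a d S' | a a S' | L S'; L -> c c | f S; S' -> S S' | epsilon

Directly left-recursive nonterminal: S.
For S: α = {S}, β = {a d, a a, L}. Rewrite as S → β S' and S' → α S' | ε.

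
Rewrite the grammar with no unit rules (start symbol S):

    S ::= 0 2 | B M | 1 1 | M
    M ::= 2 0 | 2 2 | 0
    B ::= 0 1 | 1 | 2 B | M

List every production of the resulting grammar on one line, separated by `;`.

Unit pairs: B ⇒* {M}; S ⇒* {M}.
Replace each nonterminal's rules with the union of the non-unit rules of every nonterminal it unit-derives.

S ::= 0 2 | B M | 1 1 | 2 0 | 2 2 | 0; M ::= 2 0 | 2 2 | 0; B ::= 0 1 | 1 | 2 B | 2 0 | 2 2 | 0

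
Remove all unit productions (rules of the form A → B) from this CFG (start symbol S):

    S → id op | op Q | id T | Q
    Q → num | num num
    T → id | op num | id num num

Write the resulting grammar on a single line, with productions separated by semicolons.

Unit pairs: S ⇒* {Q}.
For each unit pair (A, B), copy every non-unit production of B to A, then drop all unit productions.

S → id op | op Q | id T | num | num num; Q → num | num num; T → id | op num | id num num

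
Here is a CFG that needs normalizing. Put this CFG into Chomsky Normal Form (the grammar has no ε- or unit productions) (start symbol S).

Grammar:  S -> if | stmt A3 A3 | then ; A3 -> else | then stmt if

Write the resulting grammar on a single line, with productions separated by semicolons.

Introduce a nonterminal for each terminal appearing in a rule of length ≥ 2: X1 → stmt, X2 → then, X3 → if.
Binarize each right-hand side of length ≥ 3 by chaining fresh nonterminals (Y1, Y2, …): affected rules were S → X1 A3 A3; A3 → X2 X1 X3.

S -> if | X1 Y1 | then; A3 -> else | X2 Y2; X1 -> stmt; X2 -> then; X3 -> if; Y1 -> A3 A3; Y2 -> X1 X3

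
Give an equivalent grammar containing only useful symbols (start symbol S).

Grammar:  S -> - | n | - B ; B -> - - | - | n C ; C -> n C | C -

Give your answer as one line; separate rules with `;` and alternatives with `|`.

Generating nonterminals: {B, S}.
Reachable from S after that: {B, S}.
Removed useless symbols: {C} and every production mentioning them.

S -> - | n | - B; B -> - - | -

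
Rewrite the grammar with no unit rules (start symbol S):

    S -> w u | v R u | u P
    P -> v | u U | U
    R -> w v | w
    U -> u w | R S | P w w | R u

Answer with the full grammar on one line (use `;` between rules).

S -> w u | v R u | u P; P -> u w | R S | P w w | R u | v | u U; R -> w v | w; U -> u w | R S | P w w | R u

Unit pairs: P ⇒* {U}.
For each unit pair (A, B), copy every non-unit production of B to A, then drop all unit productions.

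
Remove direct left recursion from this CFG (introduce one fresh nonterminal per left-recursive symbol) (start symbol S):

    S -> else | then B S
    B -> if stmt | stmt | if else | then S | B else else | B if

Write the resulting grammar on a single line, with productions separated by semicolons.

S -> else | then B S; B -> if stmt B' | stmt B' | if else B' | then S B'; B' -> else else B' | if B' | ε

B is directly left-recursive.
For B: α = {else else, if}, β = {if stmt, stmt, if else, then S}. Rewrite as B → β B' and B' → α B' | ε.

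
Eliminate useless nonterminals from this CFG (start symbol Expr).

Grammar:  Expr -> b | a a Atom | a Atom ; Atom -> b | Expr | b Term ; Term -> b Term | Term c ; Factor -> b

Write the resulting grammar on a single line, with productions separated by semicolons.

Generating nonterminals: {Atom, Expr, Factor}.
Reachable from Expr after that: {Atom, Expr}.
Removed useless symbols: {Factor, Term} and every production mentioning them.

Expr -> b | a a Atom | a Atom; Atom -> b | Expr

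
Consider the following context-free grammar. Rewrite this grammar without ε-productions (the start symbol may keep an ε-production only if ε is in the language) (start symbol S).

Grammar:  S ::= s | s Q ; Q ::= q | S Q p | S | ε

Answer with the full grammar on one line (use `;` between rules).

S ::= s | s Q; Q ::= q | S Q p | S p | S

Nullable set = {Q}.
ε ∉ L(G), so no ε-production is kept.
Expand every rule over subsets of its nullable positions: Q → S Q p gives S Q p | S p.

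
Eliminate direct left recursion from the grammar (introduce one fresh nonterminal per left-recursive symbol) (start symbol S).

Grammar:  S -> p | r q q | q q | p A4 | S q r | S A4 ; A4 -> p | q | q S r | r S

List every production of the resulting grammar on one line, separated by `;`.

S is directly left-recursive.
For S: α = {q r, A4}, β = {p, r q q, q q, p A4}. Rewrite as S → β S' and S' → α S' | ε.

S -> p S' | r q q S' | q q S' | p A4 S'; A4 -> p | q | q S r | r S; S' -> q r S' | A4 S' | ε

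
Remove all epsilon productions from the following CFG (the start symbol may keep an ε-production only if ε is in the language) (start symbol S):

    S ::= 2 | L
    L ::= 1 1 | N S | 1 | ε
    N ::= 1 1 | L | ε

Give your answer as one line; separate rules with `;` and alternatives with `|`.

The nullable symbols are {L, N, S}.
ε ∈ L(G) since S is nullable, so keep S → ε.
For each production, add variants omitting each subset of nullable occurrences: L → N S gives N S | N | S.

S ::= 2 | L | ε; L ::= 1 1 | N S | N | S | 1; N ::= 1 1 | L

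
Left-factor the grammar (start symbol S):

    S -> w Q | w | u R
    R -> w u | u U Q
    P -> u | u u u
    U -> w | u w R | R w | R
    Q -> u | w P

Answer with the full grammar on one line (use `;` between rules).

S -> u R | w S'; R -> w u | u U Q; P -> u P'; U -> w | u w R | R U'; Q -> u | w P; S' -> Q | ε; P' -> ε | u u; U' -> w | ε

S has alternatives sharing prefix 'w': factor to S → w S' with S' → Q | ε.
P has alternatives sharing prefix 'u': factor to P → u P' with P' → ε | u u.
U has alternatives sharing prefix 'R': factor to U → R U' with U' → w | ε.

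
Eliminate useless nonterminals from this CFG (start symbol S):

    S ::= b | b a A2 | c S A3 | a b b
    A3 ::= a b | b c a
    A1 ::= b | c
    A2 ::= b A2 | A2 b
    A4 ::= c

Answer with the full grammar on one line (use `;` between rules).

S ::= b | c S A3 | a b b; A3 ::= a b | b c a

Generating nonterminals: {A1, A3, A4, S}.
Reachable from S after that: {A3, S}.
Removed useless symbols: {A1, A2, A4} and every production mentioning them.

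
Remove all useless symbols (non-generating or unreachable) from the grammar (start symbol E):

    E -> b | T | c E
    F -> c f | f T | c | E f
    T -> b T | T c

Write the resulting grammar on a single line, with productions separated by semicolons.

Generating nonterminals: {E, F}.
Reachable from E after that: {E}.
Removed useless symbols: {F, T} and every production mentioning them.

E -> b | c E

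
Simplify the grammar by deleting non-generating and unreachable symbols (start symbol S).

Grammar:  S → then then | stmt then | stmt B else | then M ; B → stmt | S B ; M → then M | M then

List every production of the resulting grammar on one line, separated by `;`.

Generating nonterminals: {B, S}.
Reachable from S after that: {B, S}.
Removed useless symbols: {M} and every production mentioning them.

S → then then | stmt then | stmt B else; B → stmt | S B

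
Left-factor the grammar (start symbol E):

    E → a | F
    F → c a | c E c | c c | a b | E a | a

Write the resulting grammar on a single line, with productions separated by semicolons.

F has alternatives sharing prefix 'c': factor to F → c F' with F' → a | E c | c.
F has alternatives sharing prefix 'a': factor to F → a F'' with F'' → b | ε.

E → a | F; F → E a | c F' | a F''; F' → a | E c | c; F'' → b | ε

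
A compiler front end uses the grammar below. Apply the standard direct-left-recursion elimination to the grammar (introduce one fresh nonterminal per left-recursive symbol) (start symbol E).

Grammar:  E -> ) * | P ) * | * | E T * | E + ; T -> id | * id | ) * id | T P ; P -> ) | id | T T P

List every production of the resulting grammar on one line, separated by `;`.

E -> ) * E' | P ) * E' | * E'; T -> id T' | * id T' | ) * id T'; P -> ) | id | T T P; E' -> T * E' | + E' | ε; T' -> P T' | ε

Left recursion appears on E, T.
For E: α = {T *, +}, β = {) *, P ) *, *}. Rewrite as E → β E' and E' → α E' | ε.
For T: α = {P}, β = {id, * id, ) * id}. Rewrite as T → β T' and T' → α T' | ε.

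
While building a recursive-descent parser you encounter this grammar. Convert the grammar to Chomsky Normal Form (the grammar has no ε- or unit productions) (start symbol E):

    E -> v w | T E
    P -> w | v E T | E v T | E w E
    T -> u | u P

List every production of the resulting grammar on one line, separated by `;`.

Introduce a nonterminal for each terminal appearing in a rule of length ≥ 2: X1 → v, X2 → w, X3 → u.
Binarize each right-hand side of length ≥ 3 by chaining fresh nonterminals (Y1, Y2, …): affected rules were P → X1 E T; P → E X1 T; P → E X2 E.

E -> X1 X2 | T E; P -> w | X1 Y1 | E Y2 | E Y3; T -> u | X3 P; X1 -> v; X2 -> w; X3 -> u; Y1 -> E T; Y2 -> X1 T; Y3 -> X2 E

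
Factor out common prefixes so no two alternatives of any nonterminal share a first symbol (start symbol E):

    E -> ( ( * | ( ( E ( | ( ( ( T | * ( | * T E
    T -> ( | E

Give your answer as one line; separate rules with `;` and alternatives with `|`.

E has alternatives sharing prefix '( (': factor to E → ( ( E' with E' → * | E ( | ( T.
E has alternatives sharing prefix '*': factor to E → * E'' with E'' → ( | T E.

E -> ( ( E' | * E''; T -> ( | E; E' -> * | E ( | ( T; E'' -> ( | T E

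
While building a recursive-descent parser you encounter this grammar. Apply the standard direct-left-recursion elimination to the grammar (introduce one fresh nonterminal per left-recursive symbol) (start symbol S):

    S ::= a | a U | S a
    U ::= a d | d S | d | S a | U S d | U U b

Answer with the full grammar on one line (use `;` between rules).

Directly left-recursive nonterminals: S, U.
For S: α = {a}, β = {a, a U}. Rewrite as S → β S' and S' → α S' | ε.
For U: α = {S d, U b}, β = {a d, d S, d, S a}. Rewrite as U → β U' and U' → α U' | ε.

S ::= a S' | a U S'; U ::= a d U' | d S U' | d U' | S a U'; S' ::= a S' | ε; U' ::= S d U' | U b U' | ε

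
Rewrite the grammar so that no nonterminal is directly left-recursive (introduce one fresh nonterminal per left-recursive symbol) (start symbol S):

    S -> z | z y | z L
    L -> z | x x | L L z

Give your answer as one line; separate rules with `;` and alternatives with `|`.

Left recursion appears on L.
For L: α = {L z}, β = {z, x x}. Rewrite as L → β L' and L' → α L' | ε.

S -> z | z y | z L; L -> z L' | x x L'; L' -> L z L' | ε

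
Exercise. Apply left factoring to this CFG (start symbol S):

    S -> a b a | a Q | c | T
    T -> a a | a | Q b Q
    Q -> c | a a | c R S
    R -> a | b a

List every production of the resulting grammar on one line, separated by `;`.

S has alternatives sharing prefix 'a': factor to S → a S' with S' → b a | Q.
T has alternatives sharing prefix 'a': factor to T → a T' with T' → a | ε.
Q has alternatives sharing prefix 'c': factor to Q → c Q' with Q' → ε | R S.

S -> c | T | a S'; T -> Q b Q | a T'; Q -> a a | c Q'; R -> a | b a; S' -> b a | Q; T' -> a | ε; Q' -> ε | R S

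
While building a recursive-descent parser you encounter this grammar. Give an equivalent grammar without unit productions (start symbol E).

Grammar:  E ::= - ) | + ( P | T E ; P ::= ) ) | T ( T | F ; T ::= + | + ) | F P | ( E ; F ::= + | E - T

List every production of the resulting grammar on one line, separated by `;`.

Unit pairs: P ⇒* {F}.
For every A with A ⇒* B via unit rules, add B's non-unit alternatives to A; then delete every rule of the form X → Y.

E ::= - ) | + ( P | T E; P ::= + | E - T | ) ) | T ( T; T ::= + | + ) | F P | ( E; F ::= + | E - T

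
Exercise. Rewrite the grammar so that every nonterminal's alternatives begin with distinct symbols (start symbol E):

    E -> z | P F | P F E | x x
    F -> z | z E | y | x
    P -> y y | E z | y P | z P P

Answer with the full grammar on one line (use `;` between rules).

E has alternatives sharing prefix 'P F': factor to E → P F E' with E' → ε | E.
F has alternatives sharing prefix 'z': factor to F → z F' with F' → ε | E.
P has alternatives sharing prefix 'y': factor to P → y P' with P' → y | P.

E -> z | x x | P F E'; F -> y | x | z F'; P -> E z | z P P | y P'; E' -> ε | E; F' -> ε | E; P' -> y | P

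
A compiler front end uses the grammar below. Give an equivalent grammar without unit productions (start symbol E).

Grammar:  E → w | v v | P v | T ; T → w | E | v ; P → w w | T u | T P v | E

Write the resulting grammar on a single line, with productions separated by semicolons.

E → w | v v | P v | v; T → w | v v | P v | v; P → w | v v | P v | w w | T u | T P v | v

Unit pairs: E ⇒* {T}; P ⇒* {E, T}; T ⇒* {E}.
For each unit pair (A, B), copy every non-unit production of B to A, then drop all unit productions.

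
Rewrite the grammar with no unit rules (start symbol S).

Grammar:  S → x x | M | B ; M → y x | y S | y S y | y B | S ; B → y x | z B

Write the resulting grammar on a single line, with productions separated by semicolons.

S → y x | z B | x x | y S | y S y | y B; M → y x | z B | x x | y S | y S y | y B; B → y x | z B

Unit pairs: M ⇒* {B, S}; S ⇒* {B, M}.
For every A with A ⇒* B via unit rules, add B's non-unit alternatives to A; then delete every rule of the form X → Y.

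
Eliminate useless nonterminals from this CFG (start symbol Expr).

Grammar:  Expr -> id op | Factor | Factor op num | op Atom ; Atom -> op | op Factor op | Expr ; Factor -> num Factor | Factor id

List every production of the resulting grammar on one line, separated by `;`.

Generating nonterminals: {Atom, Expr}.
Reachable from Expr after that: {Atom, Expr}.
Removed useless symbols: {Factor} and every production mentioning them.

Expr -> id op | op Atom; Atom -> op | Expr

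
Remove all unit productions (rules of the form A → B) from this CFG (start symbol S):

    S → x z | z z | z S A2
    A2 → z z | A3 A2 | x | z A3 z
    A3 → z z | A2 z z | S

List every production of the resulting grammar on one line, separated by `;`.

S → x z | z z | z S A2; A2 → z z | A3 A2 | x | z A3 z; A3 → x z | z z | z S A2 | A2 z z

Unit pairs: A3 ⇒* {S}.
For each unit pair (A, B), copy every non-unit production of B to A, then drop all unit productions.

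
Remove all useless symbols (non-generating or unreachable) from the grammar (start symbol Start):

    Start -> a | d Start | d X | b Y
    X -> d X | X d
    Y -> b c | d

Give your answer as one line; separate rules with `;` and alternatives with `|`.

Generating nonterminals: {Start, Y}.
Reachable from Start after that: {Start, Y}.
Removed useless symbols: {X} and every production mentioning them.

Start -> a | d Start | b Y; Y -> b c | d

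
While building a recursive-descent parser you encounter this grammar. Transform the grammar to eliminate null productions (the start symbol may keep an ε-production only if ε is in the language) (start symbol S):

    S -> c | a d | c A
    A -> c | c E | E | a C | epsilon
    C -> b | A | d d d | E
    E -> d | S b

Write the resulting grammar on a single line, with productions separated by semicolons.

Nullable nonterminals: {A, C}.
ε ∉ L(G), so no ε-production is kept.
For each production, add variants omitting each subset of nullable occurrences: A → a C gives a C | a.

S -> c | a d | c A; A -> c | c E | E | a C | a; C -> b | A | d d d | E; E -> d | S b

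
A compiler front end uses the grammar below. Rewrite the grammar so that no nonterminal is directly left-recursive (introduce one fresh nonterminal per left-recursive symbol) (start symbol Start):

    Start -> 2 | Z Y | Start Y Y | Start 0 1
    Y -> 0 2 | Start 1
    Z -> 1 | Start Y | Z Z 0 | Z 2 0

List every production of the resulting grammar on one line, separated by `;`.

Start -> 2 Start1 | Z Y Start1; Y -> 0 2 | Start 1; Z -> 1 Z1 | Start Y Z1; Start1 -> Y Y Start1 | 0 1 Start1 | epsilon; Z1 -> Z 0 Z1 | 2 0 Z1 | epsilon

Left recursion appears on Start, Z.
For Start: α = {Y Y, 0 1}, β = {2, Z Y}. Rewrite as Start → β Start1 and Start1 → α Start1 | ε.
For Z: α = {Z 0, 2 0}, β = {1, Start Y}. Rewrite as Z → β Z1 and Z1 → α Z1 | ε.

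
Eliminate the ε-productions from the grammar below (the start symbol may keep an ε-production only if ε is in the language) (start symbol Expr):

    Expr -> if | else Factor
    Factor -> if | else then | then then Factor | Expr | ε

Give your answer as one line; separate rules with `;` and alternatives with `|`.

Expr -> if | else Factor | else; Factor -> if | else then | then then Factor | then then | Expr

The nullable symbols are {Factor}.
ε ∉ L(G), so no ε-production is kept.
Expand every rule over subsets of its nullable positions: Expr → else Factor gives else Factor | else. Factor → then then Factor gives then then Factor | then then.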